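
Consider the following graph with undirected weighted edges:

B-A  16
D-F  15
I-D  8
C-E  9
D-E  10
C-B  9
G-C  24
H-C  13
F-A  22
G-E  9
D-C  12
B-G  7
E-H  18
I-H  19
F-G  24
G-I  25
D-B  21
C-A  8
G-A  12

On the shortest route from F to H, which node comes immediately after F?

Enumerating some paths:
F → D → I → H: 15+8+19 = 42
F → D → C → H: 15+12+13 = 40
F → D → E → H: 15+10+18 = 43
F → A → C → H: 22+8+13 = 43
Cheapest is F → D → C → H at 40.
So from F the first move is to D.

D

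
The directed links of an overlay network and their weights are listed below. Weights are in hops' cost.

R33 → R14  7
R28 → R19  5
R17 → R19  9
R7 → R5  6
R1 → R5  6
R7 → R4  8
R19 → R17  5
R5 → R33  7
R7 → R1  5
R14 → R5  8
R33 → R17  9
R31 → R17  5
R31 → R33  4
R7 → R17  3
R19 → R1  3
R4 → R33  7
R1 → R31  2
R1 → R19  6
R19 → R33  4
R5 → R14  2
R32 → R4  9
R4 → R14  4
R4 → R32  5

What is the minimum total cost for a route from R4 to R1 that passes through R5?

40 hops' cost

Shortest R4→R5: R4 → R14 → R5 = 12
Shortest R5→R1: R5 → R33 → R17 → R19 → R1 = 28
Total via R5: 12 + 28 = 40 hops' cost.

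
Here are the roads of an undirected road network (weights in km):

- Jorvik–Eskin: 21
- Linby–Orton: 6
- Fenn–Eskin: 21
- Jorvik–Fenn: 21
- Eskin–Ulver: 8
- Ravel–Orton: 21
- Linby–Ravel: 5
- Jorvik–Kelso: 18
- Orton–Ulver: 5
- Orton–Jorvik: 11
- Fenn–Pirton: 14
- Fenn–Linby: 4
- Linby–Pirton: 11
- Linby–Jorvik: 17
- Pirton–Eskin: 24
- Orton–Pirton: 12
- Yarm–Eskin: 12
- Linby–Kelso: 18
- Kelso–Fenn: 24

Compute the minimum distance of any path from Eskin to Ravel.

24 km

Shortest distances from Eskin:
Eskin: 0
Ulver: 8  (via Eskin)
Yarm: 12  (via Eskin)
Orton: 13  (via Ulver)
Linby: 19  (via Orton)
Jorvik: 21  (via Eskin)
Fenn: 21  (via Eskin)
Ravel: 24  (via Linby)
Shortest route: Eskin → Ulver → Orton → Linby → Ravel = 24 km.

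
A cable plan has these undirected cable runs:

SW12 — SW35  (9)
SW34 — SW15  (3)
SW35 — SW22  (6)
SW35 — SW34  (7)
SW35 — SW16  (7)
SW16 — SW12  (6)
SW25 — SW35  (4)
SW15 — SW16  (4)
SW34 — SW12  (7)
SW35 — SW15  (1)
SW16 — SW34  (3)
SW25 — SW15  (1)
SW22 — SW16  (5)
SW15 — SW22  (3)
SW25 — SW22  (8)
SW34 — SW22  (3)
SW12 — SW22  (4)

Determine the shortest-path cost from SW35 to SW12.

8

Settle nodes by increasing distance from SW35:
SW35: 0
SW15: 1  (via SW35)
SW25: 2  (via SW15)
SW34: 4  (via SW15)
SW22: 4  (via SW15)
SW16: 5  (via SW15)
SW12: 8  (via SW22)
Shortest route: SW35 → SW15 → SW22 → SW12 = 8.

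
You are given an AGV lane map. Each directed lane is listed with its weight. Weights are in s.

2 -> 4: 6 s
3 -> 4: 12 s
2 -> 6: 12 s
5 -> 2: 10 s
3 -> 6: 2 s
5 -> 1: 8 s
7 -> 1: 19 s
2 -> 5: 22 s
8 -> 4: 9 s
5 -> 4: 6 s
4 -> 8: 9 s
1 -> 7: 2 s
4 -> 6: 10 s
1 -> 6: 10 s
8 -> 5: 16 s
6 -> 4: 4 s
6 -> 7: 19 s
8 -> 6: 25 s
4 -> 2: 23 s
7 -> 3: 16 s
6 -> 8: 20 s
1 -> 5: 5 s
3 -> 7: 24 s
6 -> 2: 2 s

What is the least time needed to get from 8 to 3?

42 s

Shortest distances from 8:
8: 0
4: 9  (via 8)
5: 16  (via 8)
6: 19  (via 4)
2: 21  (via 6)
1: 24  (via 5)
7: 26  (via 1)
3: 42  (via 7)
Shortest route: 8 → 5 → 1 → 7 → 3 = 42 s.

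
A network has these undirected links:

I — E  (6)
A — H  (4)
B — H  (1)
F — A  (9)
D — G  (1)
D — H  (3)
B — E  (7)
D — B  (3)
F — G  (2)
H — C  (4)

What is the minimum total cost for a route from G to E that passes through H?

12

Shortest G→H: G → D → H = 4
Shortest H→E: H → B → E = 8
Total via H: 4 + 8 = 12.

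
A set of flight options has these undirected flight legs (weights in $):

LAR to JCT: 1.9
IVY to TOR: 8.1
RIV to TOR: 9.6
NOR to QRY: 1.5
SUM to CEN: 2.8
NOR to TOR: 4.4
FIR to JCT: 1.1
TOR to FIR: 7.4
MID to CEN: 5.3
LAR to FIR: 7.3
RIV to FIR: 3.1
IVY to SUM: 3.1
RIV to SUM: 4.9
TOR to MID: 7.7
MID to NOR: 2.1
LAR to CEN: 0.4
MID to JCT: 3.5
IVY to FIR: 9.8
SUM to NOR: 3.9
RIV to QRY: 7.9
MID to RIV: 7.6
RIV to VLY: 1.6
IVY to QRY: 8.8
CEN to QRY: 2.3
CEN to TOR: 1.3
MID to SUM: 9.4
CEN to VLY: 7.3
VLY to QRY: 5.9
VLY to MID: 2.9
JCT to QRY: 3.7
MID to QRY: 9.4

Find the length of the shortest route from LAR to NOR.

Settle nodes by increasing distance from LAR:
LAR: 0
CEN: 0.4  (via LAR)
TOR: 1.7  (via CEN)
JCT: 1.9  (via LAR)
QRY: 2.7  (via CEN)
FIR: 3  (via JCT)
SUM: 3.2  (via CEN)
NOR: 4.2  (via QRY)
Shortest route: LAR–CEN–QRY–NOR = $4.2.

$4.2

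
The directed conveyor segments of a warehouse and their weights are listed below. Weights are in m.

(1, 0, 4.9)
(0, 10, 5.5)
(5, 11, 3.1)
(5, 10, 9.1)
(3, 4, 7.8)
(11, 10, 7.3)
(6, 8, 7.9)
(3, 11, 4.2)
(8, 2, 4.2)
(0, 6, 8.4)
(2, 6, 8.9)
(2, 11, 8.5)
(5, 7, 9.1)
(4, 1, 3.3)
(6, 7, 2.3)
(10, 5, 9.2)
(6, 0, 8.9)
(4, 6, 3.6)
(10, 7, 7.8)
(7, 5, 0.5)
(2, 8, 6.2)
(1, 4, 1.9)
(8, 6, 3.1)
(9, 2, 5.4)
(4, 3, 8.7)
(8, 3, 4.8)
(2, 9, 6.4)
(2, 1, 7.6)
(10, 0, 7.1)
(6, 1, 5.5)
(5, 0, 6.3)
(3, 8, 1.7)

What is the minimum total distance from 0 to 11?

14.3 m

Running Dijkstra from 0:
0: 0
10: 5.5  (via 0)
6: 8.4  (via 0)
7: 10.7  (via 6)
5: 11.2  (via 7)
1: 13.9  (via 6)
11: 14.3  (via 5)
Shortest route: 0–6–7–5–11 = 14.3 m.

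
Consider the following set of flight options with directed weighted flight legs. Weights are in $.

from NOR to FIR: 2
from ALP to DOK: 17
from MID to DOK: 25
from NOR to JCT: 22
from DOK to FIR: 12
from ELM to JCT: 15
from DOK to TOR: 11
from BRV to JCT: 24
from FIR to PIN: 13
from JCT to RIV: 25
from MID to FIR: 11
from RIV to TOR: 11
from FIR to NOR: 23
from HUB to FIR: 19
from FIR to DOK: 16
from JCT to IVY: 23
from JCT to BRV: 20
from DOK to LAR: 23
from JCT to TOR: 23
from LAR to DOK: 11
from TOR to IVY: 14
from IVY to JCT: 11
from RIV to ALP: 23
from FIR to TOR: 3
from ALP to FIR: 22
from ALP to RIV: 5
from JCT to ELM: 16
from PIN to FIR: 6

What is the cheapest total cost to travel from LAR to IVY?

Running Dijkstra from LAR:
LAR: 0
DOK: 11  (via LAR)
TOR: 22  (via DOK)
FIR: 23  (via DOK)
IVY: 36  (via TOR)
Shortest route: LAR → DOK → TOR → IVY = $36.

$36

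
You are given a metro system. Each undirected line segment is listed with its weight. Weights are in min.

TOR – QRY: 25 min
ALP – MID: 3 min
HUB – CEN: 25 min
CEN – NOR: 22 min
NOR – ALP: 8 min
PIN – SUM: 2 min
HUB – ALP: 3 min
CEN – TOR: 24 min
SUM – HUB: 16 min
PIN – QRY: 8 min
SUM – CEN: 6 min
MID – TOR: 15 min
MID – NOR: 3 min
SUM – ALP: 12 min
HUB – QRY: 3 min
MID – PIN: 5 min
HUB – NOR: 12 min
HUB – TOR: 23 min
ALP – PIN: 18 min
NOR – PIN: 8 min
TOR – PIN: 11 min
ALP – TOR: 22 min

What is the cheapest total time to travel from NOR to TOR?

Enumerating some paths:
NOR - MID - TOR: 3+15 = 18
NOR - MID - PIN - TOR: 3+5+11 = 19
Cheapest is NOR - MID - TOR at 18 min.

18 min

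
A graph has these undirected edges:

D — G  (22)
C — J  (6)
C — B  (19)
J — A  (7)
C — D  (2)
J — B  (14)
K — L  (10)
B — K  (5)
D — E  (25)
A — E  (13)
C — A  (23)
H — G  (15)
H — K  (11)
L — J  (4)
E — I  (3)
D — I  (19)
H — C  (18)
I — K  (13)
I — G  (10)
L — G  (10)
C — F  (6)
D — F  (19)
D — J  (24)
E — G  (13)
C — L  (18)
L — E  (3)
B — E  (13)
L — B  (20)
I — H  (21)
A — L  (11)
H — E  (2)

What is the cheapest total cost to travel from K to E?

13

Settle nodes by increasing distance from K:
K: 0
B: 5  (via K)
L: 10  (via K)
H: 11  (via K)
E: 13  (via L)
Shortest route: K–L–E = 13.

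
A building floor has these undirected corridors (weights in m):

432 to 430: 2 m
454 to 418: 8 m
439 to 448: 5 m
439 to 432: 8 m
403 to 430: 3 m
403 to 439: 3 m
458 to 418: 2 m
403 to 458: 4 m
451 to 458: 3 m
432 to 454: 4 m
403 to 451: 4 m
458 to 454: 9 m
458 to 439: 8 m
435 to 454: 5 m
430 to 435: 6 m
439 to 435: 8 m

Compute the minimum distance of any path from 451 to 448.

12 m

Settle nodes by increasing distance from 451:
451: 0
458: 3  (via 451)
403: 4  (via 451)
418: 5  (via 458)
439: 7  (via 403)
430: 7  (via 403)
432: 9  (via 430)
454: 12  (via 458)
448: 12  (via 439)
Shortest route: 451–403–439–448 = 12 m.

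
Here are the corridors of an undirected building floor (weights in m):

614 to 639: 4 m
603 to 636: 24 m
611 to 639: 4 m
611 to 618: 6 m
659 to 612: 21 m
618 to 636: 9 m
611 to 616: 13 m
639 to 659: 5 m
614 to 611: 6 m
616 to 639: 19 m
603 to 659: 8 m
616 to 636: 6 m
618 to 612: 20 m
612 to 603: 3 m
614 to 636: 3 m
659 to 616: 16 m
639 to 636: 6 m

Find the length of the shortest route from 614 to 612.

Running Dijkstra from 614:
614: 0
636: 3  (via 614)
639: 4  (via 614)
611: 6  (via 614)
616: 9  (via 636)
659: 9  (via 639)
618: 12  (via 636)
603: 17  (via 659)
612: 20  (via 603)
Shortest route: 614–639–659–603–612 = 20 m.

20 m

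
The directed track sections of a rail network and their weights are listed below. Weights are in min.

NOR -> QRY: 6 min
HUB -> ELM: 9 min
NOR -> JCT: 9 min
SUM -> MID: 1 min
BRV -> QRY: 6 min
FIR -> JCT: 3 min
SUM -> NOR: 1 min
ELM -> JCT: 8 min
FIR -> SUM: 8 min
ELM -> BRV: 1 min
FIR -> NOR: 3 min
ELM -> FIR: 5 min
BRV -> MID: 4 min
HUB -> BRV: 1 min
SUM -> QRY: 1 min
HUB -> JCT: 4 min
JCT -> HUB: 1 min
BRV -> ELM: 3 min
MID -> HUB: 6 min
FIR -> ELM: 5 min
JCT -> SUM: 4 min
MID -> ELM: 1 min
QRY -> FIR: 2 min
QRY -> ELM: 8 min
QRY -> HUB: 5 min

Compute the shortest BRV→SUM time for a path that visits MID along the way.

17 min

Best BRV to MID: BRV–MID costing 4
Shortest MID→SUM: MID–ELM–JCT–SUM = 13
Total via MID: 4 + 13 = 17 min.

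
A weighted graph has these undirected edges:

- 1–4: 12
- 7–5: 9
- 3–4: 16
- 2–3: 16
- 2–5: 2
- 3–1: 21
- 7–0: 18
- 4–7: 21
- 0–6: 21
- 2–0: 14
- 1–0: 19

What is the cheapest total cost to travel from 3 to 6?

Shortest distances from 3:
3: 0
2: 16  (via 3)
4: 16  (via 3)
5: 18  (via 2)
1: 21  (via 3)
7: 27  (via 5)
0: 30  (via 2)
6: 51  (via 0)
Shortest route: 3 → 2 → 0 → 6 = 51.

51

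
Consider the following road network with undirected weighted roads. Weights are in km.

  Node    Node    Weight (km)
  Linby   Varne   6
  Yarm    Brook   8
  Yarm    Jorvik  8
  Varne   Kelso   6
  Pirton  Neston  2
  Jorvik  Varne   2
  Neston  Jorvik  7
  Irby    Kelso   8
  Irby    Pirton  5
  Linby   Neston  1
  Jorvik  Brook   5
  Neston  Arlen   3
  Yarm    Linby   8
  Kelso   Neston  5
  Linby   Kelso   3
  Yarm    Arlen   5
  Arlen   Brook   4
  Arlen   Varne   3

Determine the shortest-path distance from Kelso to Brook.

Compare a few routes:
Kelso–Varne–Jorvik–Brook: 6+2+5 = 13
Kelso–Neston–Arlen–Brook: 5+3+4 = 12
Kelso–Varne–Arlen–Brook: 6+3+4 = 13
Kelso–Linby–Neston–Arlen–Brook: 3+1+3+4 = 11
The minimum is 11 km via Kelso–Linby–Neston–Arlen–Brook.

11 km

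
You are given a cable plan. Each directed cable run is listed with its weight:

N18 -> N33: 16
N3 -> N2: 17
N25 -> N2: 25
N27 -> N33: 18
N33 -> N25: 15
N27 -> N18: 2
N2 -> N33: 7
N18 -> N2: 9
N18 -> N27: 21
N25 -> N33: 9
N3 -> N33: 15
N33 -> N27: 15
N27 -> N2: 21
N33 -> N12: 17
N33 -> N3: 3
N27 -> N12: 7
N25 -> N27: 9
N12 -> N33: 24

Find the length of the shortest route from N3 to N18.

32

Compare a few routes:
N3–N33–N27–N18: 15+15+2 = 32
N3–N33–N25–N27–N18: 15+15+9+2 = 41
N3–N2–N33–N27–N18: 17+7+15+2 = 41
The minimum is 32 via N3–N33–N27–N18.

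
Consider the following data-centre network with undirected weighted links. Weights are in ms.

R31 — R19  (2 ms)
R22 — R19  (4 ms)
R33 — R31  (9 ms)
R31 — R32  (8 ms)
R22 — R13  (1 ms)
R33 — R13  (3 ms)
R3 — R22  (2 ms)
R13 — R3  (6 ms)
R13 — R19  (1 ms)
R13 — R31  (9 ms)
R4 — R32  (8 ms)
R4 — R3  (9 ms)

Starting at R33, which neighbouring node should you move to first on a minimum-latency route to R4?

Compare a few routes:
R33 → R13 → R19 → R22 → R3 → R4: 3+1+4+2+9 = 19
R33 → R13 → R19 → R31 → R32 → R4: 3+1+2+8+8 = 22
R33 → R13 → R22 → R3 → R4: 3+1+2+9 = 15
R33 → R13 → R3 → R4: 3+6+9 = 18
Cheapest is R33 → R13 → R22 → R3 → R4 at 15 ms.
So from R33 the first move is to R13.

R13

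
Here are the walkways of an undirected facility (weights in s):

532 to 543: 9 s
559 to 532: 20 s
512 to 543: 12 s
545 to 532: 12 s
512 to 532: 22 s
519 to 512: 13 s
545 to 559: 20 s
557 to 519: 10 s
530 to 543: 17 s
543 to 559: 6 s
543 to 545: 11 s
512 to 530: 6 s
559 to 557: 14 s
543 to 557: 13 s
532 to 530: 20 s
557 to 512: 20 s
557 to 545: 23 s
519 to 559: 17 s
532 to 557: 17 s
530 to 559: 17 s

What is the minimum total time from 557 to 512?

20 s

Enumerating some paths:
557–559–543–512: 14+6+12 = 32
557–512: 20 = 20
557–543–512: 13+12 = 25
557–519–512: 10+13 = 23
Cheapest is 557–512 at 20 s.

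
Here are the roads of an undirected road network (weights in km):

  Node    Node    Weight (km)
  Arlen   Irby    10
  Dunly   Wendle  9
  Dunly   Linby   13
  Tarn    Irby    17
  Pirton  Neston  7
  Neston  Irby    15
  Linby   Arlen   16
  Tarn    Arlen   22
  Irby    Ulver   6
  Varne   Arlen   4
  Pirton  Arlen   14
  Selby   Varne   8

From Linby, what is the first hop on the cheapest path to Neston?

Arlen

Candidate routes:
Linby–Arlen–Pirton–Neston: 16+14+7 = 37
Linby–Arlen–Tarn–Irby–Neston: 16+22+17+15 = 70
Linby–Arlen–Irby–Neston: 16+10+15 = 41
Cheapest is Linby–Arlen–Pirton–Neston at 37 km.
So from Linby the first move is to Arlen.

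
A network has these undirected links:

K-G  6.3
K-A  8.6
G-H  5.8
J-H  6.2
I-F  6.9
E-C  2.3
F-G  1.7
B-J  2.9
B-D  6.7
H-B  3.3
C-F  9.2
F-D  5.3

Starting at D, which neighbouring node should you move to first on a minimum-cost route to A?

F

Candidate routes:
D → F → G → K → A: 5.3+1.7+6.3+8.6 = 21.9
D → B → H → G → K → A: 6.7+3.3+5.8+6.3+8.6 = 30.7
The minimum is 21.9 via D → F → G → K → A.
So from D the first move is to F.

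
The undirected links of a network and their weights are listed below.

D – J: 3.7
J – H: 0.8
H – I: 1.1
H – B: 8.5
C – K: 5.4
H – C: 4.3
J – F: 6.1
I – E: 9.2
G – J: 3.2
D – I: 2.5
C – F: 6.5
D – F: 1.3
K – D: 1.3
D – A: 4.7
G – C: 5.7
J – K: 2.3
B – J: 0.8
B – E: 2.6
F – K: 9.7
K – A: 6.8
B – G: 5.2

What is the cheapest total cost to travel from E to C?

8.5

Candidate routes:
E - B - J - H - C: 2.6+0.8+0.8+4.3 = 8.5
E - B - J - G - C: 2.6+0.8+3.2+5.7 = 12.3
E - B - J - K - C: 2.6+0.8+2.3+5.4 = 11.1
E - B - G - C: 2.6+5.2+5.7 = 13.5
Cheapest is E - B - J - H - C at 8.5.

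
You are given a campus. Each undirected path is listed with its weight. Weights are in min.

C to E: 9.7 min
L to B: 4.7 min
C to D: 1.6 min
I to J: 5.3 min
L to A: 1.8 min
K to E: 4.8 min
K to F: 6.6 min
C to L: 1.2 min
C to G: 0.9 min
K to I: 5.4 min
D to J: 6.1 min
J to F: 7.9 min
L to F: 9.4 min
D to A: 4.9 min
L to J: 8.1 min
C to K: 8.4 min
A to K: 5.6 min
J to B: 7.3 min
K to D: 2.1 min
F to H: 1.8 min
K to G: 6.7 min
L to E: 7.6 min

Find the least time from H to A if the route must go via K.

14 min

Best H to K: H → F → K costing 8.4
Best K to A: K → A costing 5.6
Total via K: 8.4 + 5.6 = 14 min.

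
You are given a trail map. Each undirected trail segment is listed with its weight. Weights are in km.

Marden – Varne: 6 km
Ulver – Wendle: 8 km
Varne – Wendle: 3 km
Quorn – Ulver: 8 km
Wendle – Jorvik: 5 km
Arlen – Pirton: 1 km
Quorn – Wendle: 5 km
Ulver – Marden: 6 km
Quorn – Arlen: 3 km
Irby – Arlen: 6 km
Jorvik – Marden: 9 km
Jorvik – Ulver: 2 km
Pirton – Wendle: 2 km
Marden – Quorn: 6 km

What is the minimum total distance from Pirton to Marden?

Shortest distances from Pirton:
Pirton: 0
Arlen: 1  (via Pirton)
Wendle: 2  (via Pirton)
Quorn: 4  (via Arlen)
Varne: 5  (via Wendle)
Jorvik: 7  (via Wendle)
Irby: 7  (via Arlen)
Ulver: 9  (via Jorvik)
Marden: 10  (via Quorn)
Shortest route: Pirton → Arlen → Quorn → Marden = 10 km.

10 km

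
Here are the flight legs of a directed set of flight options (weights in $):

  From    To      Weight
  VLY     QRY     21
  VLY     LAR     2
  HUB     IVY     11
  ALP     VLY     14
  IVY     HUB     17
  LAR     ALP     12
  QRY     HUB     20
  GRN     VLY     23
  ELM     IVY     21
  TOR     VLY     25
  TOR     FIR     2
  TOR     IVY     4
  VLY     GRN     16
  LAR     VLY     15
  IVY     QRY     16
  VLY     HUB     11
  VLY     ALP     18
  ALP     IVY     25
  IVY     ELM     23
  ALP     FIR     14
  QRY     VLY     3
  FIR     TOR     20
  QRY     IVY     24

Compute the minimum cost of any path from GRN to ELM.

Shortest distances from GRN:
GRN: 0
VLY: 23  (via GRN)
LAR: 25  (via VLY)
HUB: 34  (via VLY)
ALP: 37  (via LAR)
QRY: 44  (via VLY)
IVY: 45  (via HUB)
FIR: 51  (via ALP)
ELM: 68  (via IVY)
Shortest route: GRN → VLY → HUB → IVY → ELM = $68.

$68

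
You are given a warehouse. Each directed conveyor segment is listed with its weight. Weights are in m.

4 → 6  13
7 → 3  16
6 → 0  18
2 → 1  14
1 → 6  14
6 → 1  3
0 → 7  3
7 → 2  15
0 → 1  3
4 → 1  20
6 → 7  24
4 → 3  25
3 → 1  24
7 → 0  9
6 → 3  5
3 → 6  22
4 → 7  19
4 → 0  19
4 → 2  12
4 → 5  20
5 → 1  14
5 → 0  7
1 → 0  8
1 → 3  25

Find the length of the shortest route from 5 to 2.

Candidate routes:
5–0–7–2: 7+3+15 = 25
5–1–0–7–2: 14+8+3+15 = 40
The minimum is 25 m via 5–0–7–2.

25 m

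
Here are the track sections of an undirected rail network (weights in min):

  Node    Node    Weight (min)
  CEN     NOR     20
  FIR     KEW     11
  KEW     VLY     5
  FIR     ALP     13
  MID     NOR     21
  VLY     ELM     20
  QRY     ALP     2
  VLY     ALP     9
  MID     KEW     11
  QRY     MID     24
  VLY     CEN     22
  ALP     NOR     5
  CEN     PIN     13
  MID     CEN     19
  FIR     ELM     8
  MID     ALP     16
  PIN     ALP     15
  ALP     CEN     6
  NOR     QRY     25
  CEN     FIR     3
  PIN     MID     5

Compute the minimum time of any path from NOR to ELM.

Candidate routes:
NOR → ALP → CEN → FIR → ELM: 5+6+3+8 = 22
NOR → ALP → FIR → ELM: 5+13+8 = 26
Cheapest is NOR → ALP → CEN → FIR → ELM at 22 min.

22 min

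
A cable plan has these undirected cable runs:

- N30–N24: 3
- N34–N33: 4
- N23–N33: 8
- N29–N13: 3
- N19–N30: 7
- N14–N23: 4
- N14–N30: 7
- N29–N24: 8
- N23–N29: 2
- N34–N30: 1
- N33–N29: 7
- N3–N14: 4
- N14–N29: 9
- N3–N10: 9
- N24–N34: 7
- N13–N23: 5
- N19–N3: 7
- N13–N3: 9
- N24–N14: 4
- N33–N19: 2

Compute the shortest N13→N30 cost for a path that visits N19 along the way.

19

Shortest N13→N19: N13 → N29 → N33 → N19 = 12
Shortest N19→N30: N19 → N30 = 7
Total via N19: 12 + 7 = 19.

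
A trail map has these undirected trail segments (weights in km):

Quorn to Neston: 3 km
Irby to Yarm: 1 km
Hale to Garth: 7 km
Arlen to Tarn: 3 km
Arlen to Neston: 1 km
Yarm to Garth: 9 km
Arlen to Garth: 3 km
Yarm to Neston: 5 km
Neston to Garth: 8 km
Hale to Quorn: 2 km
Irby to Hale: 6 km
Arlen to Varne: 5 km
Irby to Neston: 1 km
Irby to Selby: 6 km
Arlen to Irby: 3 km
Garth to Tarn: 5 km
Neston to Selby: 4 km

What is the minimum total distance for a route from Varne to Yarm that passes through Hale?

Shortest Varne→Hale: Varne → Arlen → Neston → Quorn → Hale = 11
Best Hale to Yarm: Hale → Irby → Yarm costing 7
Total via Hale: 11 + 7 = 18 km.

18 km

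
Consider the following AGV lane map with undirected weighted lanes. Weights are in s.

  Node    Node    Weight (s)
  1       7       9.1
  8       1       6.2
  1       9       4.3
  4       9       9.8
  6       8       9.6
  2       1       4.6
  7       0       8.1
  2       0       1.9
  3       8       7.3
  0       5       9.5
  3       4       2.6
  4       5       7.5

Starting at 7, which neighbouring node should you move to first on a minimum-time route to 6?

Compare a few routes:
7 → 1 → 8 → 6: 9.1+6.2+9.6 = 24.9
7 → 1 → 9 → 4 → 3 → 8 → 6: 9.1+4.3+9.8+2.6+7.3+9.6 = 42.7
7 → 0 → 5 → 4 → 3 → 8 → 6: 8.1+9.5+7.5+2.6+7.3+9.6 = 44.6
7 → 0 → 2 → 1 → 8 → 6: 8.1+1.9+4.6+6.2+9.6 = 30.4
Cheapest is 7 → 1 → 8 → 6 at 24.9 s.
So from 7 the first move is to 1.

1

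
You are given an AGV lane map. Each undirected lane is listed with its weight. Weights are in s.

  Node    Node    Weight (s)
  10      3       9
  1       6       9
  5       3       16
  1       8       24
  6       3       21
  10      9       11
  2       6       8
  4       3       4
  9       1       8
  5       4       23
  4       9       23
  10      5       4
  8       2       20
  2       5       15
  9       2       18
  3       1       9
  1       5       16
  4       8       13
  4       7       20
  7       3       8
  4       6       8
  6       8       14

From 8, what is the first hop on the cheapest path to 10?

Candidate routes:
8 - 4 - 3 - 10: 13+4+9 = 26
8 - 6 - 4 - 3 - 10: 14+8+4+9 = 35
Cheapest is 8 - 4 - 3 - 10 at 26 s.
So from 8 the first move is to 4.

4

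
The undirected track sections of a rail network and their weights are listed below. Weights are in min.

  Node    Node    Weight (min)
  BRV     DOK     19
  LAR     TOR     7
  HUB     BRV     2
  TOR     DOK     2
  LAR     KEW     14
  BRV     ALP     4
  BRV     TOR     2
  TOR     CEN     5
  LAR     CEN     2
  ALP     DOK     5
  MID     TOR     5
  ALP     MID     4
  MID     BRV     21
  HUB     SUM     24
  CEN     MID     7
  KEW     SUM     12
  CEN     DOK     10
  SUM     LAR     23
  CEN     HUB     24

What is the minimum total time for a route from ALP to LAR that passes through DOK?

Shortest ALP→DOK: ALP–DOK = 5
Best DOK to LAR: DOK–TOR–LAR costing 9
Total via DOK: 5 + 9 = 14 min.

14 min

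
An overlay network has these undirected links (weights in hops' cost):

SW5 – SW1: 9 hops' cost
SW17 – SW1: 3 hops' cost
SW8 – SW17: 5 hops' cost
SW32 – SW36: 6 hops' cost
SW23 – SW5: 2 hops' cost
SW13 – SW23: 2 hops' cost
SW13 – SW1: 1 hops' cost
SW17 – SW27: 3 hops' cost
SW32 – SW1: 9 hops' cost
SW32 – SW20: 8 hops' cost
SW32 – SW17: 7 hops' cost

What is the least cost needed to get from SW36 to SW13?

Running Dijkstra from SW36:
SW36: 0
SW32: 6  (via SW36)
SW17: 13  (via SW32)
SW20: 14  (via SW32)
SW1: 15  (via SW32)
SW13: 16  (via SW1)
Shortest route: SW36 → SW32 → SW1 → SW13 = 16 hops' cost.

16 hops' cost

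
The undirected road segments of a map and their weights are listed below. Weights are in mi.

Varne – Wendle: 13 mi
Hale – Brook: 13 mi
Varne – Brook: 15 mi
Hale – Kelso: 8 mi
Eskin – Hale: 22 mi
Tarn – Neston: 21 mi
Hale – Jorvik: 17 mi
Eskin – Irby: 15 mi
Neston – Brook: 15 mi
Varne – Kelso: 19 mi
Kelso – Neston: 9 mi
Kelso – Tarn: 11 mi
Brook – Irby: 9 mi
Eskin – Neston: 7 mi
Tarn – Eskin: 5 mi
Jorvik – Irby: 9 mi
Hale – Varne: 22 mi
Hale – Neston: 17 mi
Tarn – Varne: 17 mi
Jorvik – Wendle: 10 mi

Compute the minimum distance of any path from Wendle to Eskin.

34 mi

Running Dijkstra from Wendle:
Wendle: 0
Jorvik: 10  (via Wendle)
Varne: 13  (via Wendle)
Irby: 19  (via Jorvik)
Hale: 27  (via Jorvik)
Brook: 28  (via Varne)
Tarn: 30  (via Varne)
Kelso: 32  (via Varne)
Eskin: 34  (via Irby)
Shortest route: Wendle → Jorvik → Irby → Eskin = 34 mi.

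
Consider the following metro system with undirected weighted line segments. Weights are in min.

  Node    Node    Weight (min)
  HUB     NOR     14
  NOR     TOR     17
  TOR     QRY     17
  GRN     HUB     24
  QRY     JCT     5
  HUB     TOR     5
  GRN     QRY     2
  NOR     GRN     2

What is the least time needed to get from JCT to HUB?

23 min

Running Dijkstra from JCT:
JCT: 0
QRY: 5  (via JCT)
GRN: 7  (via QRY)
NOR: 9  (via GRN)
TOR: 22  (via QRY)
HUB: 23  (via NOR)
Shortest route: JCT–QRY–GRN–NOR–HUB = 23 min.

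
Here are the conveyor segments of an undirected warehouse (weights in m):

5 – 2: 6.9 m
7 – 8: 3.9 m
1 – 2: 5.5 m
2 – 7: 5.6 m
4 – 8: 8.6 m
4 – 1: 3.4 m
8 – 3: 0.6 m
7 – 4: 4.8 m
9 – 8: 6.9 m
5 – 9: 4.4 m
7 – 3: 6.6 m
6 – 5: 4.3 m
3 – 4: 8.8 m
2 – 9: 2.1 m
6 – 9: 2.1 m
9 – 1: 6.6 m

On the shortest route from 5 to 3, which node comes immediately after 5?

Enumerating some paths:
5 → 6 → 9 → 8 → 3: 4.3+2.1+6.9+0.6 = 13.9
5 → 2 → 9 → 8 → 3: 6.9+2.1+6.9+0.6 = 16.5
5 → 9 → 2 → 7 → 8 → 3: 4.4+2.1+5.6+3.9+0.6 = 16.6
5 → 9 → 8 → 3: 4.4+6.9+0.6 = 11.9
The minimum is 11.9 m via 5 → 9 → 8 → 3.
So from 5 the first move is to 9.

9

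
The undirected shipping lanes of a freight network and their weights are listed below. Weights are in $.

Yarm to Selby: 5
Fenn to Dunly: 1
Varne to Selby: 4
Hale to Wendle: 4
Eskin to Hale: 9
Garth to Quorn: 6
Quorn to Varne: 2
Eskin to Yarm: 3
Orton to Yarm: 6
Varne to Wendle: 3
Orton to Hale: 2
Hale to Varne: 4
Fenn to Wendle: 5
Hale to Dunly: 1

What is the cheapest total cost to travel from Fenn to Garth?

$14

Running Dijkstra from Fenn:
Fenn: 0
Dunly: 1  (via Fenn)
Hale: 2  (via Dunly)
Orton: 4  (via Hale)
Wendle: 5  (via Fenn)
Varne: 6  (via Hale)
Quorn: 8  (via Varne)
Selby: 10  (via Varne)
Yarm: 10  (via Orton)
Eskin: 11  (via Hale)
Garth: 14  (via Quorn)
Shortest route: Fenn → Dunly → Hale → Varne → Quorn → Garth = $14.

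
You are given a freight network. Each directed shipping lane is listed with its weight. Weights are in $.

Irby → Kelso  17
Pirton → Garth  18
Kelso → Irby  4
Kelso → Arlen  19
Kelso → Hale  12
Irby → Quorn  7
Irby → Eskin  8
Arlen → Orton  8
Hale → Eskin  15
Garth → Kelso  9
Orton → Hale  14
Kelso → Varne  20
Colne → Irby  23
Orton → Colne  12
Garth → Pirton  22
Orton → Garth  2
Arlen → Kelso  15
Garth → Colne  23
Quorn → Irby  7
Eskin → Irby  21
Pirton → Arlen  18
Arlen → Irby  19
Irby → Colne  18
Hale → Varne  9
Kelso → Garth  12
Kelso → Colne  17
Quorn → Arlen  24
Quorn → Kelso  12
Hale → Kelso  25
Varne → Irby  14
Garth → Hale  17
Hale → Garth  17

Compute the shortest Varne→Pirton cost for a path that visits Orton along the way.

$77

Shortest Varne→Orton: Varne → Irby → Quorn → Arlen → Orton = 53
Best Orton to Pirton: Orton → Garth → Pirton costing 24
Total via Orton: 53 + 24 = $77.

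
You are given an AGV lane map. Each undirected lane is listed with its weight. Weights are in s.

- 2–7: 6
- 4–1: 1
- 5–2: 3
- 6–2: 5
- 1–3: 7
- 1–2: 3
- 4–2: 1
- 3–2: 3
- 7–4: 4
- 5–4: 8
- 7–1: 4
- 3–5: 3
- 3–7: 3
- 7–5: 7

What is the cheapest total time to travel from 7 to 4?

4 s

Compare a few routes:
7 → 1 → 4: 4+1 = 5
7 → 4: 4 = 4
The minimum is 4 s via 7 → 4.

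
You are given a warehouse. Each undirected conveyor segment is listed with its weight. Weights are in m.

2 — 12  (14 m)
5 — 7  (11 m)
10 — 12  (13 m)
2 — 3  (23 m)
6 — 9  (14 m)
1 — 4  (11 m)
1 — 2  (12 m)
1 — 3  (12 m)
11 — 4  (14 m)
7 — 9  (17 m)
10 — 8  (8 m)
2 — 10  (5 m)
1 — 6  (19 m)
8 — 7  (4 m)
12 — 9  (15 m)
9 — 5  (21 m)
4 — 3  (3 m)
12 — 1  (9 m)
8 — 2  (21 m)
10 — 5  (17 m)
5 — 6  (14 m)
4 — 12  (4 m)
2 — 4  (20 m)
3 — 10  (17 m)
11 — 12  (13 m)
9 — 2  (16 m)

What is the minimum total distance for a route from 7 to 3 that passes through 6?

56 m

Shortest 7→6: 7 → 5 → 6 = 25
Shortest 6→3: 6 → 1 → 3 = 31
Total via 6: 25 + 31 = 56 m.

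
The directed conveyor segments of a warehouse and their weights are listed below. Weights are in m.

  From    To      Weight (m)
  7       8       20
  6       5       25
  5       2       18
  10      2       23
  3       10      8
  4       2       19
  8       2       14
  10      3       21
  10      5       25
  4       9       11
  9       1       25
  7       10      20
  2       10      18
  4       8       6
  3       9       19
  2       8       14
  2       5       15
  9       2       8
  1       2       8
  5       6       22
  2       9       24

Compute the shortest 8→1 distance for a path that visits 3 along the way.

97 m

Shortest 8→3: 8 → 2 → 10 → 3 = 53
Shortest 3→1: 3 → 9 → 1 = 44
Total via 3: 53 + 44 = 97 m.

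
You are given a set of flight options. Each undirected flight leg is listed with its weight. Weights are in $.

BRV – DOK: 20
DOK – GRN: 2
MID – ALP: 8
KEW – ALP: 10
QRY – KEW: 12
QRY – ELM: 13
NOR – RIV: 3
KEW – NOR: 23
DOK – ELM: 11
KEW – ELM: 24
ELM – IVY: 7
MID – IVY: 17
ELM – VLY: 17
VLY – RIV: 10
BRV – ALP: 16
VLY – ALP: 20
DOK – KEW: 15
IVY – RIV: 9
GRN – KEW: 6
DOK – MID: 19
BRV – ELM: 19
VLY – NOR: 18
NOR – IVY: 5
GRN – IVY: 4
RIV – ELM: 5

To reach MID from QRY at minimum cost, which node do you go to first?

Enumerating some paths:
QRY → ELM → IVY → MID: 13+7+17 = 37
QRY → KEW → ALP → MID: 12+10+8 = 30
Cheapest is QRY → KEW → ALP → MID at $30.
So from QRY the first move is to KEW.

KEW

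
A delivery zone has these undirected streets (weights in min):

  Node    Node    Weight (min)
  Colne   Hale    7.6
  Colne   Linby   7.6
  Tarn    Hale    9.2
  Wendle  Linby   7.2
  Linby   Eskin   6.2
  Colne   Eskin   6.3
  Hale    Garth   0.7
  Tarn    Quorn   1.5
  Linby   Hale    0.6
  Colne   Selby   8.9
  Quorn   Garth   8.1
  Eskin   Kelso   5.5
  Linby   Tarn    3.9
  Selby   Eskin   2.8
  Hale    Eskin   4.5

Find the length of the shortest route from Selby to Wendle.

15.1 min

Settle nodes by increasing distance from Selby:
Selby: 0
Eskin: 2.8  (via Selby)
Hale: 7.3  (via Eskin)
Linby: 7.9  (via Hale)
Garth: 8  (via Hale)
Kelso: 8.3  (via Eskin)
Colne: 8.9  (via Selby)
Tarn: 11.8  (via Linby)
Quorn: 13.3  (via Tarn)
Wendle: 15.1  (via Linby)
Shortest route: Selby → Eskin → Hale → Linby → Wendle = 15.1 min.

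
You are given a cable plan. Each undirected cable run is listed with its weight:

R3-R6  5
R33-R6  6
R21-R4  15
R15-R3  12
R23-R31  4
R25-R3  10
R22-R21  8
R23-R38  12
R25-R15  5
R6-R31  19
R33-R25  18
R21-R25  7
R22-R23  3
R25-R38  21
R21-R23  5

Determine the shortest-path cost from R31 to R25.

16

Compare a few routes:
R31 - R23 - R21 - R25: 4+5+7 = 16
R31 - R23 - R22 - R21 - R25: 4+3+8+7 = 22
R31 - R6 - R3 - R25: 19+5+10 = 34
Cheapest is R31 - R23 - R21 - R25 at 16.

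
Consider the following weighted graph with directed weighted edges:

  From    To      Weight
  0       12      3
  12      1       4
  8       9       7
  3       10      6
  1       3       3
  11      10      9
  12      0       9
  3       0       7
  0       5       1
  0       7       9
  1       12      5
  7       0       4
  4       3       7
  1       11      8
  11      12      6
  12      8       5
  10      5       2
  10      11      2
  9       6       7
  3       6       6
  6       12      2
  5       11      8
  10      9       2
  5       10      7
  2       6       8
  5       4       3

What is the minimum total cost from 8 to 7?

Enumerating some paths:
8 - 9 - 6 - 12 - 1 - 3 - 0 - 7: 7+7+2+4+3+7+9 = 39
8 - 9 - 6 - 12 - 0 - 7: 7+7+2+9+9 = 34
The minimum is 34 via 8 - 9 - 6 - 12 - 0 - 7.

34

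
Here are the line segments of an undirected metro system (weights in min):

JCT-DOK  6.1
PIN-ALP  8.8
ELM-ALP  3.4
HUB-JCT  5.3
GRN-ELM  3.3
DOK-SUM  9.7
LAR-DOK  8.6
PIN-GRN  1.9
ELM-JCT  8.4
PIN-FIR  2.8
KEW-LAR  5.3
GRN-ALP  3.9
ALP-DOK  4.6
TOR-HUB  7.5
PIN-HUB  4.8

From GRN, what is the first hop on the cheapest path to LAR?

ALP

Compare a few routes:
GRN → ALP → DOK → LAR: 3.9+4.6+8.6 = 17.1
GRN → PIN → ALP → DOK → LAR: 1.9+8.8+4.6+8.6 = 23.9
GRN → ELM → ALP → DOK → LAR: 3.3+3.4+4.6+8.6 = 19.9
The minimum is 17.1 min via GRN → ALP → DOK → LAR.
So from GRN the first move is to ALP.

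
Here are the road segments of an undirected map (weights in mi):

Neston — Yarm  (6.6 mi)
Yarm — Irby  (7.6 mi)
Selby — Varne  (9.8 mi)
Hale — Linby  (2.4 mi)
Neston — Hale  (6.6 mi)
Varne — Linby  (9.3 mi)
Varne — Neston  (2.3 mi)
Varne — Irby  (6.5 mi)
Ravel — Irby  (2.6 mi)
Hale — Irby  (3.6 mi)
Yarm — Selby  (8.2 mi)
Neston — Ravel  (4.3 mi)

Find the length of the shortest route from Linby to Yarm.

13.6 mi

Candidate routes:
Linby–Hale–Irby–Ravel–Neston–Yarm: 2.4+3.6+2.6+4.3+6.6 = 19.5
Linby–Varne–Neston–Yarm: 9.3+2.3+6.6 = 18.2
Linby–Hale–Neston–Yarm: 2.4+6.6+6.6 = 15.6
Linby–Hale–Irby–Yarm: 2.4+3.6+7.6 = 13.6
Cheapest is Linby–Hale–Irby–Yarm at 13.6 mi.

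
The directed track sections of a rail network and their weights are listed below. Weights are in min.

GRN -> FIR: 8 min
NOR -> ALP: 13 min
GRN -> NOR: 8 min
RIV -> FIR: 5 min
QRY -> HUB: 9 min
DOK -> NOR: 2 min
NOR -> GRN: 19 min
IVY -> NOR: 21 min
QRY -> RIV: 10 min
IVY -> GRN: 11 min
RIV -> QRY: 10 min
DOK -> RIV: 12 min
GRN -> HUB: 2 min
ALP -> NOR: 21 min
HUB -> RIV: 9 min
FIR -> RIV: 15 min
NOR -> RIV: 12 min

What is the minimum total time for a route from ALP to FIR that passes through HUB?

Shortest ALP→HUB: ALP–NOR–GRN–HUB = 42
Shortest HUB→FIR: HUB–RIV–FIR = 14
Total via HUB: 42 + 14 = 56 min.

56 min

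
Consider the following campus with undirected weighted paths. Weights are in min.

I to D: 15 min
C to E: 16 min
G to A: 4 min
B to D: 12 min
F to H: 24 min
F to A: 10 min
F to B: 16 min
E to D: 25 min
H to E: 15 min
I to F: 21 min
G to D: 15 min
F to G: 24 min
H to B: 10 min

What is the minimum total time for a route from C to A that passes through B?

67 min

Shortest C→B: C → E → H → B = 41
Shortest B→A: B → F → A = 26
Total via B: 41 + 26 = 67 min.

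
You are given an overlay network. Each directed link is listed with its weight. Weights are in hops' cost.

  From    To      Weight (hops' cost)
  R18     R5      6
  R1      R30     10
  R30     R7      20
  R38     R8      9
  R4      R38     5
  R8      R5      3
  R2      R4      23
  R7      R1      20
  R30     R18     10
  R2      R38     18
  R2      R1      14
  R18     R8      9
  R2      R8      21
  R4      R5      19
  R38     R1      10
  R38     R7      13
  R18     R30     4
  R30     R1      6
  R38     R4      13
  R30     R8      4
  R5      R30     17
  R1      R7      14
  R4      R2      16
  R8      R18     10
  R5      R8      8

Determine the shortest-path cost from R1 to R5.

Shortest distances from R1:
R1: 0
R30: 10  (via R1)
R7: 14  (via R1)
R8: 14  (via R30)
R5: 17  (via R8)
Shortest route: R1 → R30 → R8 → R5 = 17 hops' cost.

17 hops' cost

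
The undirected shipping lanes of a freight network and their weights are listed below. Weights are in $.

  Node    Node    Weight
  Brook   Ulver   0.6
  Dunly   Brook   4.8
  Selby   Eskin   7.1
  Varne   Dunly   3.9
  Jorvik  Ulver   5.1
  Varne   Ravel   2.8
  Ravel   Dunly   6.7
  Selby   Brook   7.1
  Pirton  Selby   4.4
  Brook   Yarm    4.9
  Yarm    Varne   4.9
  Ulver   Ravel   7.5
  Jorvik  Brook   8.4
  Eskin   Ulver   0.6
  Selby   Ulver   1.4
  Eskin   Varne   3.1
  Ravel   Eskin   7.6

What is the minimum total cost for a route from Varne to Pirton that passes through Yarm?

$16.2

Best Varne to Yarm: Varne–Yarm costing 4.9
Best Yarm to Pirton: Yarm–Brook–Ulver–Selby–Pirton costing 11.3
Total via Yarm: 4.9 + 11.3 = $16.2.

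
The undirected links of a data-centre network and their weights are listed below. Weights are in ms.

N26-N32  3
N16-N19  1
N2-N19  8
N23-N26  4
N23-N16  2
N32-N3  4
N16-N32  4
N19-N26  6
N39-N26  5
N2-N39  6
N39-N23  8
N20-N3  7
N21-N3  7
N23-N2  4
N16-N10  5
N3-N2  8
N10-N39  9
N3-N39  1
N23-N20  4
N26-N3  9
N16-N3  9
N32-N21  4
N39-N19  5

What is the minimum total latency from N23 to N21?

Candidate routes:
N23–N26–N32–N21: 4+3+4 = 11
N23–N16–N32–N21: 2+4+4 = 10
N23–N16–N19–N39–N3–N21: 2+1+5+1+7 = 16
N23–N16–N19–N26–N32–N21: 2+1+6+3+4 = 16
Cheapest is N23–N16–N32–N21 at 10 ms.

10 ms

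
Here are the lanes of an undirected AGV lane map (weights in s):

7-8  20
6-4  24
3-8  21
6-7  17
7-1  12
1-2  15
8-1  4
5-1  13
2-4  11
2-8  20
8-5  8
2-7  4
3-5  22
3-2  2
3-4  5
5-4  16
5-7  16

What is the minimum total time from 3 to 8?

Candidate routes:
3–2–7–1–8: 2+4+12+4 = 22
3–2–8: 2+20 = 22
3–8: 21 = 21
3–2–7–8: 2+4+20 = 26
The minimum is 21 s via 3–8.

21 s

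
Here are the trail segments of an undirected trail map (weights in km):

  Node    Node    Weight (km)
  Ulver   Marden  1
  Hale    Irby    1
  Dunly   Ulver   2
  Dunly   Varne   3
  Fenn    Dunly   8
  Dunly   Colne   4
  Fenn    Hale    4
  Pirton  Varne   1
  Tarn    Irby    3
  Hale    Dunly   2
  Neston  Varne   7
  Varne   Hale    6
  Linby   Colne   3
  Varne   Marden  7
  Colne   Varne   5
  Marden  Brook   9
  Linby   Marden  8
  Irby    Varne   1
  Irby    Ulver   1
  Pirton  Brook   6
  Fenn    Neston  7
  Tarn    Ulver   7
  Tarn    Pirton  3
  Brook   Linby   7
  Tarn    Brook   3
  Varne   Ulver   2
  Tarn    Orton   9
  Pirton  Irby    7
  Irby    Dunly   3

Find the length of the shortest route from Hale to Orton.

Candidate routes:
Hale → Irby → Ulver → Varne → Pirton → Tarn → Orton: 1+1+2+1+3+9 = 17
Hale → Irby → Varne → Pirton → Tarn → Orton: 1+1+1+3+9 = 15
Hale → Irby → Tarn → Orton: 1+3+9 = 13
The minimum is 13 km via Hale → Irby → Tarn → Orton.

13 km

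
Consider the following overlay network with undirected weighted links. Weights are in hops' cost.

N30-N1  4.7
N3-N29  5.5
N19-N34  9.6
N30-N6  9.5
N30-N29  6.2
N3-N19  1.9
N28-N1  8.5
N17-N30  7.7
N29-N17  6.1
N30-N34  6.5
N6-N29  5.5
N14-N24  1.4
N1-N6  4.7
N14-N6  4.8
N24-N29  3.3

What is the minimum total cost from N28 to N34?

19.7 hops' cost

Running Dijkstra from N28:
N28: 0
N1: 8.5  (via N28)
N6: 13.2  (via N1)
N30: 13.2  (via N1)
N14: 18  (via N6)
N29: 18.7  (via N6)
N24: 19.4  (via N14)
N34: 19.7  (via N30)
Shortest route: N28–N1–N30–N34 = 19.7 hops' cost.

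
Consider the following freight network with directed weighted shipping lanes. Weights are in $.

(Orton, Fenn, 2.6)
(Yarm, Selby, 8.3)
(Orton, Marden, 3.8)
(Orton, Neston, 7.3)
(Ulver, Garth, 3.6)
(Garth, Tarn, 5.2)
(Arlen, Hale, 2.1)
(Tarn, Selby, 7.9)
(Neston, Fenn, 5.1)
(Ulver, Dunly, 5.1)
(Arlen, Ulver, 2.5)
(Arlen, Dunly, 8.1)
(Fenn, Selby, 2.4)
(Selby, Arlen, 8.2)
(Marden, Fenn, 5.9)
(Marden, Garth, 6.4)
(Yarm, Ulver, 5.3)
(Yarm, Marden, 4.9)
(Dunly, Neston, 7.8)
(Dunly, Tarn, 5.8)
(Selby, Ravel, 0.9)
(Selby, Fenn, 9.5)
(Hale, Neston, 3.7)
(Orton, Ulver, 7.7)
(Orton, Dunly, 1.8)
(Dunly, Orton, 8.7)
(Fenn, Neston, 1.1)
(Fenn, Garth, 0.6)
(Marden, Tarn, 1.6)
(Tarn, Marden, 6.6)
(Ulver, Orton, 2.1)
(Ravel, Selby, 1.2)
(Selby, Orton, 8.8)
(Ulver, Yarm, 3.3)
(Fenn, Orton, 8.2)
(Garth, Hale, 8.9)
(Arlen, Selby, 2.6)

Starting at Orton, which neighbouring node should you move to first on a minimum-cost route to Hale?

Enumerating some paths:
Orton - Marden - Garth - Hale: 3.8+6.4+8.9 = 19.1
Orton - Fenn - Garth - Hale: 2.6+0.6+8.9 = 12.1
Orton - Fenn - Selby - Arlen - Hale: 2.6+2.4+8.2+2.1 = 15.3
Cheapest is Orton - Fenn - Garth - Hale at $12.1.
So from Orton the first move is to Fenn.

Fenn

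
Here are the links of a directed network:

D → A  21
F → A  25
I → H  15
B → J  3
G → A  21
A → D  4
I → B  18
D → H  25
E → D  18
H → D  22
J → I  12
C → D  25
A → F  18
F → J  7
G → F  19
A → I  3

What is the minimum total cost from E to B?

Running Dijkstra from E:
E: 0
D: 18  (via E)
A: 39  (via D)
I: 42  (via A)
H: 43  (via D)
F: 57  (via A)
B: 60  (via I)
Shortest route: E → D → A → I → B = 60.

60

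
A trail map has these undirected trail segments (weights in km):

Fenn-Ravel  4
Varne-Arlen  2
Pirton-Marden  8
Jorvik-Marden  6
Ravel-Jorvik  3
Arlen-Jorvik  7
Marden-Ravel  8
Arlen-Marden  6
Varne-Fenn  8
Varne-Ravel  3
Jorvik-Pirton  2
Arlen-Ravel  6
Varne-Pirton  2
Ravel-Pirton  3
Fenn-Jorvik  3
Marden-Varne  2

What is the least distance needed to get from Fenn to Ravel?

Enumerating some paths:
Fenn–Ravel: 4 = 4
Fenn–Jorvik–Ravel: 3+3 = 6
The minimum is 4 km via Fenn–Ravel.

4 km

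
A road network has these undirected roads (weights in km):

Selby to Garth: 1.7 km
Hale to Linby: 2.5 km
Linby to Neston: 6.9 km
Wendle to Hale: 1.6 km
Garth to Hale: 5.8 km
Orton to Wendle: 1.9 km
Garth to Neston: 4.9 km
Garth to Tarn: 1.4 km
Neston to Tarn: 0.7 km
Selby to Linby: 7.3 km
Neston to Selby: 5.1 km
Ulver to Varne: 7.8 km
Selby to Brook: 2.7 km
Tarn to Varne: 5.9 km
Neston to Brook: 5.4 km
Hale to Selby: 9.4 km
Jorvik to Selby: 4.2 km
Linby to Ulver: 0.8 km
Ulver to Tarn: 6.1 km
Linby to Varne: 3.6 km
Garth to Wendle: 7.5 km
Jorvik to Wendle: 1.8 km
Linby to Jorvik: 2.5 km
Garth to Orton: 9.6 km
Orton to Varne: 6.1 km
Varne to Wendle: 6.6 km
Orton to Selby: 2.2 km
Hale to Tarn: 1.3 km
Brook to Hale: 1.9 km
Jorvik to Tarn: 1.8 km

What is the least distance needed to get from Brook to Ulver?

5.2 km

Candidate routes:
Brook → Hale → Linby → Ulver: 1.9+2.5+0.8 = 5.2
Brook → Hale → Tarn → Jorvik → Linby → Ulver: 1.9+1.3+1.8+2.5+0.8 = 8.3
The minimum is 5.2 km via Brook → Hale → Linby → Ulver.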